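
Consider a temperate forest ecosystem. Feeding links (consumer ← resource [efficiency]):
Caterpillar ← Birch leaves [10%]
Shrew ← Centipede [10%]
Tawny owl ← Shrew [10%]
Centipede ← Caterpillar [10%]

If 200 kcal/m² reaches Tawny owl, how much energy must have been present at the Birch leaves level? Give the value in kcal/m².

2000000 kcal/m²

Cumulative transfer efficiency: 0.1 × 0.1 × 0.1 × 0.1 = 0.0001
Birch leaves energy = 200 / 0.0001 = 2000000 kcal/m²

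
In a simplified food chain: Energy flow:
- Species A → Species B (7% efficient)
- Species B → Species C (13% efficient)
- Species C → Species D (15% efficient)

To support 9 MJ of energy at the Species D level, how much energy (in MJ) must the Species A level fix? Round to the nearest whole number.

6593 MJ

Cumulative transfer efficiency: 0.07 × 0.13 × 0.15 = 0.001365
Species A energy = 9 / 0.001365 = 6593 MJ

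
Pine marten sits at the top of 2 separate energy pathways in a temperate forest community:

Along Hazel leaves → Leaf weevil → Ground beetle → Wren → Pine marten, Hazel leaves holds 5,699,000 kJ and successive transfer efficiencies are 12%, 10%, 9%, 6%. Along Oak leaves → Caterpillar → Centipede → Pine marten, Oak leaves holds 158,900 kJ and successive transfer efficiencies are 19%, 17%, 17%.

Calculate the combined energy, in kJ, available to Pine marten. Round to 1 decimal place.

1241.8 kJ

Via Hazel leaves: 5699000 × 0.12 × 0.1 × 0.09 × 0.06 = 369.2952 kJ
Via Oak leaves: 158900 × 0.19 × 0.17 × 0.17 = 872.5199 kJ
Total at Pine marten: 369.2952 + 872.5199 = 1241.8151 kJ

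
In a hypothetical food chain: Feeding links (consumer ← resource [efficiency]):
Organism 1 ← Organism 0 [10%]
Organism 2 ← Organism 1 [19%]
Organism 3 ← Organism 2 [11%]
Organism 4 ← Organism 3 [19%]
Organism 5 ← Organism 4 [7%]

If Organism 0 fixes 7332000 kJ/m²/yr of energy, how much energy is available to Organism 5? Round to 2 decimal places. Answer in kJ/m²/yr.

Organism 1: 7332000 × 0.1 = 733200 kJ/m²/yr
Organism 2: 733200 × 0.19 = 139308 kJ/m²/yr
Organism 3: 139308 × 0.11 = 15323.88 kJ/m²/yr
Organism 4: 15323.88 × 0.19 = 2911.5372 kJ/m²/yr
Organism 5: 2911.5372 × 0.07 = 203.807604 kJ/m²/yr

203.81 kJ/m²/yr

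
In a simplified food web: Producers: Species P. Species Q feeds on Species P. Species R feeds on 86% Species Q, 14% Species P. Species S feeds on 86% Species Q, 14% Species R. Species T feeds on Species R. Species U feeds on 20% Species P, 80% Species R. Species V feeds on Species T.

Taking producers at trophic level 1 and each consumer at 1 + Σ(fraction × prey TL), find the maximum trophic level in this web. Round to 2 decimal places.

4.86

Species Q: 1 + 1 = 2
Species R: 1 + (0.86×2 + 0.14×1) = 2.86
Species S: 1 + (0.86×2 + 0.14×2.86) = 3.1204
Species T: 1 + 2.86 = 3.86
Species U: 1 + (0.2×1 + 0.8×2.86) = 3.488
Species V: 1 + 3.86 = 4.86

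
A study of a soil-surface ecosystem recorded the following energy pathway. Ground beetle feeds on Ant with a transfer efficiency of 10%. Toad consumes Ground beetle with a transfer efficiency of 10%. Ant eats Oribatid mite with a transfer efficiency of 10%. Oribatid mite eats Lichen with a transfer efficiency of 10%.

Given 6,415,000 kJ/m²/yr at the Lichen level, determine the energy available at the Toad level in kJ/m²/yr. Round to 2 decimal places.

641.50 kJ/m²/yr

Oribatid mite: 6415000 × 0.1 = 641500 kJ/m²/yr
Ant: 641500 × 0.1 = 64150 kJ/m²/yr
Ground beetle: 64150 × 0.1 = 6415 kJ/m²/yr
Toad: 6415 × 0.1 = 641.5 kJ/m²/yr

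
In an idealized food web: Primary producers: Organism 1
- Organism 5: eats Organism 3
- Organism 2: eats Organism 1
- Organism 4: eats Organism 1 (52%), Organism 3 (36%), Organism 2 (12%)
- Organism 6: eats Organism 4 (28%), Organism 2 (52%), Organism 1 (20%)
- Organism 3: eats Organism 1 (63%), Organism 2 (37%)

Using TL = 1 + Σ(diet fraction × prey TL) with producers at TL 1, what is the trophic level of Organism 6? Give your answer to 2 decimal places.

2.97

Organism 2: 1 + 1 = 2
Organism 3: 1 + (0.63×1 + 0.37×2) = 2.37
Organism 4: 1 + (0.52×1 + 0.36×2.37 + 0.12×2) = 2.6132
Organism 5: 1 + 2.37 = 3.37
Organism 6: 1 + (0.28×2.6132 + 0.52×2 + 0.2×1) = 2.971696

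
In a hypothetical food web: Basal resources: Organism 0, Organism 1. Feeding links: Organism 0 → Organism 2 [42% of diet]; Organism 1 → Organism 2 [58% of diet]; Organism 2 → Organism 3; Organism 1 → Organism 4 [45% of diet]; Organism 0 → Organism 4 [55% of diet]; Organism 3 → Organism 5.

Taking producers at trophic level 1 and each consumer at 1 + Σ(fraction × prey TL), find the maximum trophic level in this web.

Organism 2: 1 + (0.42×1 + 0.58×1) = 2
Organism 3: 1 + 2 = 3
Organism 4: 1 + (0.45×1 + 0.55×1) = 2
Organism 5: 1 + 3 = 4

4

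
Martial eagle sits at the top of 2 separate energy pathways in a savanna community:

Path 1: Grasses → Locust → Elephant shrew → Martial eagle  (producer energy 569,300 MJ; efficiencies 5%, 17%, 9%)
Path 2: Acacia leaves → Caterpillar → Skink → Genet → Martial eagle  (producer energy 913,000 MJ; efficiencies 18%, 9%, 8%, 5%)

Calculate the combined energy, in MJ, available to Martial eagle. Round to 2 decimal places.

494.68 MJ

Path 1: 569300 × 0.05 × 0.17 × 0.09 = 435.5145 MJ
Path 2: 913000 × 0.18 × 0.09 × 0.08 × 0.05 = 59.1624 MJ
Total at Martial eagle: 435.5145 + 59.1624 = 494.6769 MJ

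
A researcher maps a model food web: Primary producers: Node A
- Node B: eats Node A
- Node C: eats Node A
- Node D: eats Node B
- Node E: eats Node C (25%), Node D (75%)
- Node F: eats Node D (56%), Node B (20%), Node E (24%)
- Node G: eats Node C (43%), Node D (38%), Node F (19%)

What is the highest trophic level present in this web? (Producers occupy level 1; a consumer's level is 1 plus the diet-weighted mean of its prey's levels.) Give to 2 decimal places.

3.98

Node B: 1 + 1 = 2
Node C: 1 + 1 = 2
Node D: 1 + 2 = 3
Node E: 1 + (0.25×2 + 0.75×3) = 3.75
Node F: 1 + (0.56×3 + 0.2×2 + 0.24×3.75) = 3.98
Node G: 1 + (0.43×2 + 0.38×3 + 0.19×3.98) = 3.7562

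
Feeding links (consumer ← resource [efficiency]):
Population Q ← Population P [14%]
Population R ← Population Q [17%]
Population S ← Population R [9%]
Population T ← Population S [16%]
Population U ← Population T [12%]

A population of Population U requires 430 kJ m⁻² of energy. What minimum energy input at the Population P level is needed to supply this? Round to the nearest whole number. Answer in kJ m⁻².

Cumulative transfer efficiency: 0.14 × 0.17 × 0.09 × 0.16 × 0.12 = 0.0000411264
Population P energy = 430 / 0.0000411264 = 10455571 kJ m⁻²

10455571 kJ m⁻²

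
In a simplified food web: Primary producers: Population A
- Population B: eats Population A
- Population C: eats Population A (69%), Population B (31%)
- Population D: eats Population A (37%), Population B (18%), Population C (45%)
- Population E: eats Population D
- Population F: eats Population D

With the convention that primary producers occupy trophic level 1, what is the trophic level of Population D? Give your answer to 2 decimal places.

Population B: 1 + 1 = 2
Population C: 1 + (0.69×1 + 0.31×2) = 2.31
Population D: 1 + (0.37×1 + 0.18×2 + 0.45×2.31) = 2.7695
Population E: 1 + 2.7695 = 3.7695
Population F: 1 + 2.7695 = 3.7695

2.77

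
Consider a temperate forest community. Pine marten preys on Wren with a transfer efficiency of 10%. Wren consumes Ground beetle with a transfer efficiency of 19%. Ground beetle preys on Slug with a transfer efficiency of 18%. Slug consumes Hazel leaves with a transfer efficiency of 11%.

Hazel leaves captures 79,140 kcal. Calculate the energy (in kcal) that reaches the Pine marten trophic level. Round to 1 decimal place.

Slug: 79140 × 0.11 = 8705.4 kcal
Ground beetle: 8705.4 × 0.18 = 1566.972 kcal
Wren: 1566.972 × 0.19 = 297.72468 kcal
Pine marten: 297.72468 × 0.1 = 29.772468 kcal

29.8 kcal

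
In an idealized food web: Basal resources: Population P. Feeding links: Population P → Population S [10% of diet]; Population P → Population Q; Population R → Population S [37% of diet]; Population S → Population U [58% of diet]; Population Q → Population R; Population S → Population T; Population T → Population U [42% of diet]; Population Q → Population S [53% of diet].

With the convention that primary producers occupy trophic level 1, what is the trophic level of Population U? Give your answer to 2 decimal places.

Population Q: 1 + 1 = 2
Population R: 1 + 2 = 3
Population S: 1 + (0.53×2 + 0.1×1 + 0.37×3) = 3.27
Population T: 1 + 3.27 = 4.27
Population U: 1 + (0.42×4.27 + 0.58×3.27) = 4.69

4.69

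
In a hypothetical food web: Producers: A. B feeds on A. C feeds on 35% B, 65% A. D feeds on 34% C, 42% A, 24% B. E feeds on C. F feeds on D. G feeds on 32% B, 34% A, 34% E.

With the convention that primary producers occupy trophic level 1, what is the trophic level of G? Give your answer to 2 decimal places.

3.12

B: 1 + 1 = 2
C: 1 + (0.35×2 + 0.65×1) = 2.35
D: 1 + (0.34×2.35 + 0.42×1 + 0.24×2) = 2.699
E: 1 + 2.35 = 3.35
F: 1 + 2.699 = 3.699
G: 1 + (0.32×2 + 0.34×1 + 0.34×3.35) = 3.119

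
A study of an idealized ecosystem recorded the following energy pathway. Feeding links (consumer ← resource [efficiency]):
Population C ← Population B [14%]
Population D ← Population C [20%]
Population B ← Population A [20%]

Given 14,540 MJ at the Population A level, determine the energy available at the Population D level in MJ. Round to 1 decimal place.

Population B: 14540 × 0.2 = 2908 MJ
Population C: 2908 × 0.14 = 407.12 MJ
Population D: 407.12 × 0.2 = 81.424 MJ

81.4 MJ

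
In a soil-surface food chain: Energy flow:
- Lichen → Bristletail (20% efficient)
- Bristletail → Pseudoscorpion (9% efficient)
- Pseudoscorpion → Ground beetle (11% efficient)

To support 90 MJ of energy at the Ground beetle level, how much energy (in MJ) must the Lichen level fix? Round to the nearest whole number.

Cumulative transfer efficiency: 0.2 × 0.09 × 0.11 = 0.00198
Lichen energy = 90 / 0.00198 = 45455 MJ

45455 MJ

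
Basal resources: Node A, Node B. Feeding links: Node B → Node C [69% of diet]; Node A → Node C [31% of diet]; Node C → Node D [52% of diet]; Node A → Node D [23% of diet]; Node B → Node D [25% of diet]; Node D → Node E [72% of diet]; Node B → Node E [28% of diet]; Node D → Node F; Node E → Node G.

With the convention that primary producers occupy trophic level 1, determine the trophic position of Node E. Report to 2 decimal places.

Node C: 1 + (0.69×1 + 0.31×1) = 2
Node D: 1 + (0.52×2 + 0.23×1 + 0.25×1) = 2.52
Node E: 1 + (0.72×2.52 + 0.28×1) = 3.0944
Node F: 1 + 2.52 = 3.52
Node G: 1 + 3.0944 = 4.0944

3.09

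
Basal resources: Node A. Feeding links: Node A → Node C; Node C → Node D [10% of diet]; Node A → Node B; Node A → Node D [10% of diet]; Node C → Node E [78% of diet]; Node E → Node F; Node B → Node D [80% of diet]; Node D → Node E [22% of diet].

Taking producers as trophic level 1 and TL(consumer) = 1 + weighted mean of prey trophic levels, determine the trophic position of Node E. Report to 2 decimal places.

Node B: 1 + 1 = 2
Node C: 1 + 1 = 2
Node D: 1 + (0.1×1 + 0.1×2 + 0.8×2) = 2.9
Node E: 1 + (0.22×2.9 + 0.78×2) = 3.198
Node F: 1 + 3.198 = 4.198

3.20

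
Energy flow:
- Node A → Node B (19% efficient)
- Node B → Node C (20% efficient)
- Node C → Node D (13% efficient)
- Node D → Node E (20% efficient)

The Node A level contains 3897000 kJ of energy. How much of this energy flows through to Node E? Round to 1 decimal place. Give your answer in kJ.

Node B: 3897000 × 0.19 = 740430 kJ
Node C: 740430 × 0.2 = 148086 kJ
Node D: 148086 × 0.13 = 19251.18 kJ
Node E: 19251.18 × 0.2 = 3850.236 kJ

3850.2 kJ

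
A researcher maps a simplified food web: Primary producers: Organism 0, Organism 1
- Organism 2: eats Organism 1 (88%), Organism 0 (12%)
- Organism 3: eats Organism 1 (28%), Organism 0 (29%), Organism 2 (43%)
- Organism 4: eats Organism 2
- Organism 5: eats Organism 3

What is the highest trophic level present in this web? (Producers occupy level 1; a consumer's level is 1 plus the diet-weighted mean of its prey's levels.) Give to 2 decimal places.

Organism 2: 1 + (0.88×1 + 0.12×1) = 2
Organism 3: 1 + (0.28×1 + 0.29×1 + 0.43×2) = 2.43
Organism 4: 1 + 2 = 3
Organism 5: 1 + 2.43 = 3.43

3.43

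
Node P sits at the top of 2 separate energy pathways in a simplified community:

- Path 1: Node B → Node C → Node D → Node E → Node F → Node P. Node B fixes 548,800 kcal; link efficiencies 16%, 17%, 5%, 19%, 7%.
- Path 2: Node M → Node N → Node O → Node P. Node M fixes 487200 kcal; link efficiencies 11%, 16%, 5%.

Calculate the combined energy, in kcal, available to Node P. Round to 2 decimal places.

Path 1: 548800 × 0.16 × 0.17 × 0.05 × 0.19 × 0.07 = 9.9266944 kcal
Path 2: 487200 × 0.11 × 0.16 × 0.05 = 428.736 kcal
Total at Node P: 9.9266944 + 428.736 = 438.6626944 kcal

438.66 kcal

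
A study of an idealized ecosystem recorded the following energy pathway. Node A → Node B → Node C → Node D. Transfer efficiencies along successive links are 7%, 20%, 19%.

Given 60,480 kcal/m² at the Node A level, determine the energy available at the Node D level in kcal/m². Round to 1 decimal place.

Node B: 60480 × 0.07 = 4233.6 kcal/m²
Node C: 4233.6 × 0.2 = 846.72 kcal/m²
Node D: 846.72 × 0.19 = 160.8768 kcal/m²

160.9 kcal/m²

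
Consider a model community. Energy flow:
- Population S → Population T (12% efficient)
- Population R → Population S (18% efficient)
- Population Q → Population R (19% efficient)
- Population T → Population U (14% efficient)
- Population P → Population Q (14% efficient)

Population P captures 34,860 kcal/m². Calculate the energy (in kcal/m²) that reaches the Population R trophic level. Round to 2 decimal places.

Population Q: 34860 × 0.14 = 4880.4 kcal/m²
Population R: 4880.4 × 0.19 = 927.276 kcal/m²

927.28 kcal/m²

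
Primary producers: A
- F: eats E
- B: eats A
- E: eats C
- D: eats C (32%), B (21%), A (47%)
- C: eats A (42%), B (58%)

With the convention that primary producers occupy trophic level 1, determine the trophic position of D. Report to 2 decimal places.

B: 1 + 1 = 2
C: 1 + (0.42×1 + 0.58×2) = 2.58
D: 1 + (0.32×2.58 + 0.21×2 + 0.47×1) = 2.7156
E: 1 + 2.58 = 3.58
F: 1 + 3.58 = 4.58

2.72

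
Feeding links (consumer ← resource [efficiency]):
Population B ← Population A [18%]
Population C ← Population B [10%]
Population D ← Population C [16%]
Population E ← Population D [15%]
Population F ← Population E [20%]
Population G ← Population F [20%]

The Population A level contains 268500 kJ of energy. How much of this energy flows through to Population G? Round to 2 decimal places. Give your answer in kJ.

4.64 kJ

Population B: 268500 × 0.18 = 48330 kJ
Population C: 48330 × 0.1 = 4833 kJ
Population D: 4833 × 0.16 = 773.28 kJ
Population E: 773.28 × 0.15 = 115.992 kJ
Population F: 115.992 × 0.2 = 23.1984 kJ
Population G: 23.1984 × 0.2 = 4.63968 kJ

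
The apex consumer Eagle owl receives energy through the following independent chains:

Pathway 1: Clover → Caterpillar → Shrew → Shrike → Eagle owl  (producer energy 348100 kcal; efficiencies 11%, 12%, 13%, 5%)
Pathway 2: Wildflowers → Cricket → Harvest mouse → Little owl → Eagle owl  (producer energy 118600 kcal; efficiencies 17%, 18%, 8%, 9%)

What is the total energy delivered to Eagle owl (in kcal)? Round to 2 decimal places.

56.00 kcal

Pathway 1: 348100 × 0.11 × 0.12 × 0.13 × 0.05 = 29.86698 kcal
Pathway 2: 118600 × 0.17 × 0.18 × 0.08 × 0.09 = 26.129952 kcal
Total at Eagle owl: 29.86698 + 26.129952 = 55.996932 kcal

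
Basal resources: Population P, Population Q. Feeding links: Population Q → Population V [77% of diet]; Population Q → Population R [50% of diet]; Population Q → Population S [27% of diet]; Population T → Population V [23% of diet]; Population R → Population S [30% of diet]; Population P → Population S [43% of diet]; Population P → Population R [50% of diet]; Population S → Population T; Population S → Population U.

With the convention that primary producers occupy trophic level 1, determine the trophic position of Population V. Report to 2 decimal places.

2.53

Population R: 1 + (0.5×1 + 0.5×1) = 2
Population S: 1 + (0.27×1 + 0.43×1 + 0.3×2) = 2.3
Population T: 1 + 2.3 = 3.3
Population U: 1 + 2.3 = 3.3
Population V: 1 + (0.77×1 + 0.23×3.3) = 2.529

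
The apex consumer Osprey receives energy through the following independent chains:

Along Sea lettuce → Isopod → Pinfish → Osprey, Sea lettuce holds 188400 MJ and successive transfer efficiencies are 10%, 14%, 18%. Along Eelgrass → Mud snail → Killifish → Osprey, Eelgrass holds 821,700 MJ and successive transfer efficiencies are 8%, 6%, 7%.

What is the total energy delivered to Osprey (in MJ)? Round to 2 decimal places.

750.86 MJ

Via Sea lettuce: 188400 × 0.1 × 0.14 × 0.18 = 474.768 MJ
Via Eelgrass: 821700 × 0.08 × 0.06 × 0.07 = 276.0912 MJ
Total at Osprey: 474.768 + 276.0912 = 750.8592 MJ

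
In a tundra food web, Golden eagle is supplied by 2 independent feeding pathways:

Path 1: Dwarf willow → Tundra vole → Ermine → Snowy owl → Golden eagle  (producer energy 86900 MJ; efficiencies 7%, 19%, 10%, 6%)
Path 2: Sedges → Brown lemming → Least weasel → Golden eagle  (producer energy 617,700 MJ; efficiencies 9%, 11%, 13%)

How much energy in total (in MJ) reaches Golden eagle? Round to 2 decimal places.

801.91 MJ

Path 1: 86900 × 0.07 × 0.19 × 0.1 × 0.06 = 6.93462 MJ
Path 2: 617700 × 0.09 × 0.11 × 0.13 = 794.9799 MJ
Total at Golden eagle: 6.93462 + 794.9799 = 801.91452 MJ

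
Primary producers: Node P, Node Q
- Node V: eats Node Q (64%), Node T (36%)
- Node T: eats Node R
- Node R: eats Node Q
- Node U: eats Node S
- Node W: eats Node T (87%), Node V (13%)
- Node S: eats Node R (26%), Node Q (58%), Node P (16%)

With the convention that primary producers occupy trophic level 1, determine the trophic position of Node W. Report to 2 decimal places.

3.96

Node R: 1 + 1 = 2
Node S: 1 + (0.26×2 + 0.58×1 + 0.16×1) = 2.26
Node T: 1 + 2 = 3
Node U: 1 + 2.26 = 3.26
Node V: 1 + (0.64×1 + 0.36×3) = 2.72
Node W: 1 + (0.87×3 + 0.13×2.72) = 3.9636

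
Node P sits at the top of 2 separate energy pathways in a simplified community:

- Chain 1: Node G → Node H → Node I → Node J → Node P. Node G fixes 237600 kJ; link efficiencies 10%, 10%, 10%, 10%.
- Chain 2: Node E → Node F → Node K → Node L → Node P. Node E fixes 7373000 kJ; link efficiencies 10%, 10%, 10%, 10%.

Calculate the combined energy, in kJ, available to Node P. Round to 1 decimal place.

761.1 kJ

Chain 1: 237600 × 0.1 × 0.1 × 0.1 × 0.1 = 23.76 kJ
Chain 2: 7373000 × 0.1 × 0.1 × 0.1 × 0.1 = 737.3 kJ
Total at Node P: 23.76 + 737.3 = 761.06 kJ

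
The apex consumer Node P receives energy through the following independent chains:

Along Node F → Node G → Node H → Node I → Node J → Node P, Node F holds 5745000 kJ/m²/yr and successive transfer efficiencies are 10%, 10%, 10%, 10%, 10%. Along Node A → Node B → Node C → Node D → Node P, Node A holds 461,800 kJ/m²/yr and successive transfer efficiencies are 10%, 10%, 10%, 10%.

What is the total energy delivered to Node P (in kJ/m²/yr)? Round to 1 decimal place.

103.6 kJ/m²/yr

Via Node F: 5745000 × 0.1 × 0.1 × 0.1 × 0.1 × 0.1 = 57.45 kJ/m²/yr
Via Node A: 461800 × 0.1 × 0.1 × 0.1 × 0.1 = 46.18 kJ/m²/yr
Total at Node P: 57.45 + 46.18 = 103.63 kJ/m²/yr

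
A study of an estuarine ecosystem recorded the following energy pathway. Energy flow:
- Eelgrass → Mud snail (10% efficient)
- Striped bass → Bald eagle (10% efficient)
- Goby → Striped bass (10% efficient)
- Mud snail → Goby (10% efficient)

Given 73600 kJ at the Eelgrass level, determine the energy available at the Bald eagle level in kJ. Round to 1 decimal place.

7.4 kJ

Mud snail: 73600 × 0.1 = 7360 kJ
Goby: 7360 × 0.1 = 736 kJ
Striped bass: 736 × 0.1 = 73.6 kJ
Bald eagle: 73.6 × 0.1 = 7.36 kJ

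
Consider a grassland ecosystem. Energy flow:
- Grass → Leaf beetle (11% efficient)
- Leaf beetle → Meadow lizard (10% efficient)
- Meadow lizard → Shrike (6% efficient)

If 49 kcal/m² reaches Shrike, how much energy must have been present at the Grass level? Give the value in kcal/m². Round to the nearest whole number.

74242 kcal/m²

Cumulative transfer efficiency: 0.11 × 0.1 × 0.06 = 0.00066
Grass energy = 49 / 0.00066 = 74242 kcal/m²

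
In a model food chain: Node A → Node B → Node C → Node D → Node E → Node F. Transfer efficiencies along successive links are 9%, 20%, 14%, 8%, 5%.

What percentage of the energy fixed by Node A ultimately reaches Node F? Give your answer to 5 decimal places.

Product of link efficiencies: 0.09 × 0.2 × 0.14 × 0.08 × 0.05 = 0.00001008
As a percentage: 0.00001008 × 100 = 0.00101%

0.00101%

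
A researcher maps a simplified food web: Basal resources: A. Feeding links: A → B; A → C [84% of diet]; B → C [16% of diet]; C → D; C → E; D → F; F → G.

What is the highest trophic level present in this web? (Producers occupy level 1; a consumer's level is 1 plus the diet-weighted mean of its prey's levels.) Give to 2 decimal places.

5.16

B: 1 + 1 = 2
C: 1 + (0.84×1 + 0.16×2) = 2.16
D: 1 + 2.16 = 3.16
E: 1 + 2.16 = 3.16
F: 1 + 3.16 = 4.16
G: 1 + 4.16 = 5.16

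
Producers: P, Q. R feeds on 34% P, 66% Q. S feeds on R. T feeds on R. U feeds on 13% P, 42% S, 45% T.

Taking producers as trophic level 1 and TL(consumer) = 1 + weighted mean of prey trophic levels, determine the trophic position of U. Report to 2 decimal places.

R: 1 + (0.34×1 + 0.66×1) = 2
S: 1 + 2 = 3
T: 1 + 2 = 3
U: 1 + (0.13×1 + 0.42×3 + 0.45×3) = 3.74

3.74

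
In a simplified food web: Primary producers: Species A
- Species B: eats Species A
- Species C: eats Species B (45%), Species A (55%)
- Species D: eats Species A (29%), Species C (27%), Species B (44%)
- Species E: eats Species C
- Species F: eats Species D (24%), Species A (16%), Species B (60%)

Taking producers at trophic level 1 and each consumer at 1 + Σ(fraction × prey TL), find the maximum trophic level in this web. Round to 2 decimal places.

Species B: 1 + 1 = 2
Species C: 1 + (0.45×2 + 0.55×1) = 2.45
Species D: 1 + (0.29×1 + 0.27×2.45 + 0.44×2) = 2.8315
Species E: 1 + 2.45 = 3.45
Species F: 1 + (0.24×2.8315 + 0.16×1 + 0.6×2) = 3.03956

3.45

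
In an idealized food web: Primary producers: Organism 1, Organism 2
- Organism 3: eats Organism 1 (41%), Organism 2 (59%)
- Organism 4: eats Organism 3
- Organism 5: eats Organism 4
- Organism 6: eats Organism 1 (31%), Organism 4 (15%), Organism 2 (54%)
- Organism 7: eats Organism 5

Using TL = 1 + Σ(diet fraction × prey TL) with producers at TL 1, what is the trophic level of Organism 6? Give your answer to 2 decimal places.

2.30

Organism 3: 1 + (0.41×1 + 0.59×1) = 2
Organism 4: 1 + 2 = 3
Organism 5: 1 + 3 = 4
Organism 6: 1 + (0.31×1 + 0.15×3 + 0.54×1) = 2.3
Organism 7: 1 + 4 = 5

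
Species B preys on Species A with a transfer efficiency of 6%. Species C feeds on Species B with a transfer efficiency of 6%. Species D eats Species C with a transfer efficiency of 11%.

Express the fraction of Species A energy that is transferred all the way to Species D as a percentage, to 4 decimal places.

0.0396%

Product of link efficiencies: 0.06 × 0.06 × 0.11 = 0.000396
As a percentage: 0.000396 × 100 = 0.0396%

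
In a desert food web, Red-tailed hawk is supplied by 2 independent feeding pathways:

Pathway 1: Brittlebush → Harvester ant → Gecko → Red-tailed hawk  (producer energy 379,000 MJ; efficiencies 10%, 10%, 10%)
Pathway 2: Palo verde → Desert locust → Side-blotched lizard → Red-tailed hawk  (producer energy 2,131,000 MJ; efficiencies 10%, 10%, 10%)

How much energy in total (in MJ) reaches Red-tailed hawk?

2510 MJ

Pathway 1: 379000 × 0.1 × 0.1 × 0.1 = 379 MJ
Pathway 2: 2131000 × 0.1 × 0.1 × 0.1 = 2131 MJ
Total at Red-tailed hawk: 379 + 2131 = 2510 MJ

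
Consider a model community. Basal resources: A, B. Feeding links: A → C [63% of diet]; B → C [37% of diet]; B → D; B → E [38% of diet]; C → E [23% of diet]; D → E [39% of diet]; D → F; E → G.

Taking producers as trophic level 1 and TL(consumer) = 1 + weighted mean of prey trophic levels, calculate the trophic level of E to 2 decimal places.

C: 1 + (0.63×1 + 0.37×1) = 2
D: 1 + 1 = 2
E: 1 + (0.38×1 + 0.23×2 + 0.39×2) = 2.62
F: 1 + 2 = 3
G: 1 + 2.62 = 3.62

2.62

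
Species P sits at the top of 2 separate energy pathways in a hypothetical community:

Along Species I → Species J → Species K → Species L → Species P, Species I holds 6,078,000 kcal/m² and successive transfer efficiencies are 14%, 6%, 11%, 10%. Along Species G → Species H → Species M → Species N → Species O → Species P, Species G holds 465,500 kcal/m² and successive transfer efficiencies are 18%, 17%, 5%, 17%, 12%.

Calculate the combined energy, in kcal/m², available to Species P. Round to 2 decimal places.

Via Species I: 6078000 × 0.14 × 0.06 × 0.11 × 0.1 = 561.6072 kcal/m²
Via Species G: 465500 × 0.18 × 0.17 × 0.05 × 0.17 × 0.12 = 14.529186 kcal/m²
Total at Species P: 561.6072 + 14.529186 = 576.136386 kcal/m²

576.14 kcal/m²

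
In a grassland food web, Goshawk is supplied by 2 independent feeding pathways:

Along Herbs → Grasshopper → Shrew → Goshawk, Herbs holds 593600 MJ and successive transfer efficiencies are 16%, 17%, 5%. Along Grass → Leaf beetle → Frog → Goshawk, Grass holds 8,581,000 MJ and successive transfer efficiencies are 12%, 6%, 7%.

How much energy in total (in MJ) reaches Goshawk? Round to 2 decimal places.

5132.12 MJ

Via Herbs: 593600 × 0.16 × 0.17 × 0.05 = 807.296 MJ
Via Grass: 8581000 × 0.12 × 0.06 × 0.07 = 4324.824 MJ
Total at Goshawk: 807.296 + 4324.824 = 5132.12 MJ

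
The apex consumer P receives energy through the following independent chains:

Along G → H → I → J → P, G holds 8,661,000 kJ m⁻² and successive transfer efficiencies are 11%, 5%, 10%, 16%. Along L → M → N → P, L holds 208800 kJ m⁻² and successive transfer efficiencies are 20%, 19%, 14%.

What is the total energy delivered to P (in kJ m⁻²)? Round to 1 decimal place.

Via G: 8661000 × 0.11 × 0.05 × 0.1 × 0.16 = 762.168 kJ m⁻²
Via L: 208800 × 0.2 × 0.19 × 0.14 = 1110.816 kJ m⁻²
Total at P: 762.168 + 1110.816 = 1872.984 kJ m⁻²

1873.0 kJ m⁻²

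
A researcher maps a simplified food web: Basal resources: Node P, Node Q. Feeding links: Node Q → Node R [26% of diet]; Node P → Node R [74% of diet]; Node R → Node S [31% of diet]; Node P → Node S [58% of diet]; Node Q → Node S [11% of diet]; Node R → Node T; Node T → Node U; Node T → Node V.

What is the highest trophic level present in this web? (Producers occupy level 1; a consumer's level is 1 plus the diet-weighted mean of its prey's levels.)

4

Node R: 1 + (0.26×1 + 0.74×1) = 2
Node S: 1 + (0.31×2 + 0.58×1 + 0.11×1) = 2.31
Node T: 1 + 2 = 3
Node U: 1 + 3 = 4
Node V: 1 + 3 = 4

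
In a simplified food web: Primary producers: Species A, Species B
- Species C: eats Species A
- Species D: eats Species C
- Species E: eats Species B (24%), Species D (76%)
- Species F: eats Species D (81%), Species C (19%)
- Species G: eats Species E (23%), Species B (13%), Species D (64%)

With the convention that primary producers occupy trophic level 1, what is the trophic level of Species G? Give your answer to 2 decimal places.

3.86

Species C: 1 + 1 = 2
Species D: 1 + 2 = 3
Species E: 1 + (0.24×1 + 0.76×3) = 3.52
Species F: 1 + (0.81×3 + 0.19×2) = 3.81
Species G: 1 + (0.23×3.52 + 0.13×1 + 0.64×3) = 3.8596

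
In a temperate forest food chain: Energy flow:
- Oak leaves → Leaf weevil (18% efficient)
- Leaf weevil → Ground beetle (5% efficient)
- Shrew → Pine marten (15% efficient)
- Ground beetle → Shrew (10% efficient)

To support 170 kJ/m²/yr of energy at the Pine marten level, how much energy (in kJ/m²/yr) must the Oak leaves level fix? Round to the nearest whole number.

Cumulative transfer efficiency: 0.18 × 0.05 × 0.1 × 0.15 = 0.000135
Oak leaves energy = 170 / 0.000135 = 1259259 kJ/m²/yr

1259259 kJ/m²/yr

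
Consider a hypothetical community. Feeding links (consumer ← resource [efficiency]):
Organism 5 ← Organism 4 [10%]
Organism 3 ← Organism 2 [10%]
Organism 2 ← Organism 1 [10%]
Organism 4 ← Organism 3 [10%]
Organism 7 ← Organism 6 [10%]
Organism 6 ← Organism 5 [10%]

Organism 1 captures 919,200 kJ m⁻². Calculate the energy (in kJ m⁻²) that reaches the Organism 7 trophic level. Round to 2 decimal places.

0.92 kJ m⁻²

Organism 2: 919200 × 0.1 = 91920 kJ m⁻²
Organism 3: 91920 × 0.1 = 9192 kJ m⁻²
Organism 4: 9192 × 0.1 = 919.2 kJ m⁻²
Organism 5: 919.2 × 0.1 = 91.92 kJ m⁻²
Organism 6: 91.92 × 0.1 = 9.192 kJ m⁻²
Organism 7: 9.192 × 0.1 = 0.9192 kJ m⁻²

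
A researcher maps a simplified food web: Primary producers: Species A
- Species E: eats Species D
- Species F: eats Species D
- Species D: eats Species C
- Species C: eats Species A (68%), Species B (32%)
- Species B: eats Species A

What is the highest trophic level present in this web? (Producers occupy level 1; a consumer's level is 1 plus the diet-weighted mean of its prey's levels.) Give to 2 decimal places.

Species B: 1 + 1 = 2
Species C: 1 + (0.68×1 + 0.32×2) = 2.32
Species D: 1 + 2.32 = 3.32
Species E: 1 + 3.32 = 4.32
Species F: 1 + 3.32 = 4.32

4.32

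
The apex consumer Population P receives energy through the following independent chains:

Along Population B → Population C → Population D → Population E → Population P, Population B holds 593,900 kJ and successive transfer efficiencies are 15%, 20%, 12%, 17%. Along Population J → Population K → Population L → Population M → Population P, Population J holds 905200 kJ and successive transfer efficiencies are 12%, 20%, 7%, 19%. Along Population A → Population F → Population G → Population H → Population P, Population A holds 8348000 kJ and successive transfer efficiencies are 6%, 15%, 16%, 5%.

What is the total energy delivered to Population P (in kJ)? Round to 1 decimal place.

1253.5 kJ

Via Population B: 593900 × 0.15 × 0.2 × 0.12 × 0.17 = 363.4668 kJ
Via Population J: 905200 × 0.12 × 0.2 × 0.07 × 0.19 = 288.93984 kJ
Via Population A: 8348000 × 0.06 × 0.15 × 0.16 × 0.05 = 601.056 kJ
Total at Population P: 363.4668 + 288.93984 + 601.056 = 1253.46264 kJ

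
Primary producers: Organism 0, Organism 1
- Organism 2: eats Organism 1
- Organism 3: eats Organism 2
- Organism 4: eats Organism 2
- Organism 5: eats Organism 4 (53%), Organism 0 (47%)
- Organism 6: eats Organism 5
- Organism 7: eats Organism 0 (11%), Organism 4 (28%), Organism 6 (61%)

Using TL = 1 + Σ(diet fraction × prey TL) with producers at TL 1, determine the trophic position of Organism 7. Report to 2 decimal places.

Organism 2: 1 + 1 = 2
Organism 3: 1 + 2 = 3
Organism 4: 1 + 2 = 3
Organism 5: 1 + (0.53×3 + 0.47×1) = 3.06
Organism 6: 1 + 3.06 = 4.06
Organism 7: 1 + (0.11×1 + 0.28×3 + 0.61×4.06) = 4.4266

4.43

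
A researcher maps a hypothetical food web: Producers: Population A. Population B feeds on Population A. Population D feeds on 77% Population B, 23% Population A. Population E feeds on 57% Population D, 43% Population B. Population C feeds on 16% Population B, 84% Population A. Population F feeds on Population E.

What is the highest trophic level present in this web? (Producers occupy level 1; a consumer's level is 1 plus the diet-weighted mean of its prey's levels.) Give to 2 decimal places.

Population B: 1 + 1 = 2
Population C: 1 + (0.16×2 + 0.84×1) = 2.16
Population D: 1 + (0.77×2 + 0.23×1) = 2.77
Population E: 1 + (0.57×2.77 + 0.43×2) = 3.4389
Population F: 1 + 3.4389 = 4.4389

4.44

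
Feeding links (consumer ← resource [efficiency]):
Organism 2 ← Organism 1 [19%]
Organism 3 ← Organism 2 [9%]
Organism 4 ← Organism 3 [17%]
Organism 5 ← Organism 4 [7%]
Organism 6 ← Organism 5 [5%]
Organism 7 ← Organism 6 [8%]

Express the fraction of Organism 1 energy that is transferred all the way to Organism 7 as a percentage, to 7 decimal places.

Product of link efficiencies: 0.19 × 0.09 × 0.17 × 0.07 × 0.05 × 0.08 = 0.00000081396
As a percentage: 0.00000081396 × 100 = 0.0000814%

0.0000814%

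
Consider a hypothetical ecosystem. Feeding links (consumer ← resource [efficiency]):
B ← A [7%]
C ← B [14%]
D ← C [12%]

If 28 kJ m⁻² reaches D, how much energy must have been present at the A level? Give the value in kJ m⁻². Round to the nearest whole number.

23810 kJ m⁻²

Cumulative transfer efficiency: 0.07 × 0.14 × 0.12 = 0.001176
A energy = 28 / 0.001176 = 23810 kJ m⁻²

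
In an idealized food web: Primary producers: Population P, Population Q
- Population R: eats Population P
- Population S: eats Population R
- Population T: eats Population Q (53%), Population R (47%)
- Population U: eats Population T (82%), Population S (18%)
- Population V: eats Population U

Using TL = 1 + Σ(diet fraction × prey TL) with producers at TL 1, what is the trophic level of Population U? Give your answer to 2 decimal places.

3.57

Population R: 1 + 1 = 2
Population S: 1 + 2 = 3
Population T: 1 + (0.53×1 + 0.47×2) = 2.47
Population U: 1 + (0.82×2.47 + 0.18×3) = 3.5654
Population V: 1 + 3.5654 = 4.5654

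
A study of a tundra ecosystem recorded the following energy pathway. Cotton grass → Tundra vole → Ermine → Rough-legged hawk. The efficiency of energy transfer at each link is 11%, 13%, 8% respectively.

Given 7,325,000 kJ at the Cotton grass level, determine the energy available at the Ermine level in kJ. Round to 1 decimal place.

104747.5 kJ

Tundra vole: 7325000 × 0.11 = 805750 kJ
Ermine: 805750 × 0.13 = 104747.5 kJ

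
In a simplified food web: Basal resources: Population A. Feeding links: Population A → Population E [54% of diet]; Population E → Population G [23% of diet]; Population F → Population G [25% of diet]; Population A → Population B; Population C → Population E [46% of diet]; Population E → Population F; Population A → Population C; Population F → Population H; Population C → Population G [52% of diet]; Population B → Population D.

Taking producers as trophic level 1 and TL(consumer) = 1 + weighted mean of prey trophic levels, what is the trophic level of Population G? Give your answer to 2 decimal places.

3.47

Population B: 1 + 1 = 2
Population C: 1 + 1 = 2
Population D: 1 + 2 = 3
Population E: 1 + (0.46×2 + 0.54×1) = 2.46
Population F: 1 + 2.46 = 3.46
Population G: 1 + (0.52×2 + 0.25×3.46 + 0.23×2.46) = 3.4708
Population H: 1 + 3.46 = 4.46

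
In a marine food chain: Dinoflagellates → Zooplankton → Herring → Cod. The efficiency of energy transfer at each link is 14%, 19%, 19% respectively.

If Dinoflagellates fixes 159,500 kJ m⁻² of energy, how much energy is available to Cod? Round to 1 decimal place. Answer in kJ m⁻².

Zooplankton: 159500 × 0.14 = 22330 kJ m⁻²
Herring: 22330 × 0.19 = 4242.7 kJ m⁻²
Cod: 4242.7 × 0.19 = 806.113 kJ m⁻²

806.1 kJ m⁻²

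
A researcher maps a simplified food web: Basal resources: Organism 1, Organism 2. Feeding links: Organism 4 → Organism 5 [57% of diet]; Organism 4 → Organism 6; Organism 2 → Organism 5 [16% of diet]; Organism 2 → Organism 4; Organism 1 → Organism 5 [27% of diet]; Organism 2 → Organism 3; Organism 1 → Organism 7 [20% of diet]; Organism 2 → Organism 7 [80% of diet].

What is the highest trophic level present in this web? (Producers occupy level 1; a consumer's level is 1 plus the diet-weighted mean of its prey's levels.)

3

Organism 3: 1 + 1 = 2
Organism 4: 1 + 1 = 2
Organism 5: 1 + (0.27×1 + 0.16×1 + 0.57×2) = 2.57
Organism 6: 1 + 2 = 3
Organism 7: 1 + (0.2×1 + 0.8×1) = 2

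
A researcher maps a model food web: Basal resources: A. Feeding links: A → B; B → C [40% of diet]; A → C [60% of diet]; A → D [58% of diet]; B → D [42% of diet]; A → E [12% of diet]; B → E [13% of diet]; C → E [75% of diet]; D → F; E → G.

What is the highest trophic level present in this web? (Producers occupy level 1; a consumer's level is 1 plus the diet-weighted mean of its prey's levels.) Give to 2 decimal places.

B: 1 + 1 = 2
C: 1 + (0.4×2 + 0.6×1) = 2.4
D: 1 + (0.58×1 + 0.42×2) = 2.42
E: 1 + (0.12×1 + 0.13×2 + 0.75×2.4) = 3.18
F: 1 + 2.42 = 3.42
G: 1 + 3.18 = 4.18

4.18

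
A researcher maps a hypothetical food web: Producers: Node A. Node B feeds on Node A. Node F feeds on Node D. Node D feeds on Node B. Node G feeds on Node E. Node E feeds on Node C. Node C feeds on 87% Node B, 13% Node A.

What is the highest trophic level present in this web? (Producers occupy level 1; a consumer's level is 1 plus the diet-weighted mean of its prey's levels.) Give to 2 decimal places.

Node B: 1 + 1 = 2
Node C: 1 + (0.87×2 + 0.13×1) = 2.87
Node D: 1 + 2 = 3
Node E: 1 + 2.87 = 3.87
Node F: 1 + 3 = 4
Node G: 1 + 3.87 = 4.87

4.87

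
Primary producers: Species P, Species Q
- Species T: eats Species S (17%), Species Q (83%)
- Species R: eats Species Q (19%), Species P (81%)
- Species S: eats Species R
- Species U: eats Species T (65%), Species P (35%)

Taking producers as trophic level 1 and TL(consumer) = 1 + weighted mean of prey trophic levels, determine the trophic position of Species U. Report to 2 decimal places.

Species R: 1 + (0.19×1 + 0.81×1) = 2
Species S: 1 + 2 = 3
Species T: 1 + (0.17×3 + 0.83×1) = 2.34
Species U: 1 + (0.65×2.34 + 0.35×1) = 2.871

2.87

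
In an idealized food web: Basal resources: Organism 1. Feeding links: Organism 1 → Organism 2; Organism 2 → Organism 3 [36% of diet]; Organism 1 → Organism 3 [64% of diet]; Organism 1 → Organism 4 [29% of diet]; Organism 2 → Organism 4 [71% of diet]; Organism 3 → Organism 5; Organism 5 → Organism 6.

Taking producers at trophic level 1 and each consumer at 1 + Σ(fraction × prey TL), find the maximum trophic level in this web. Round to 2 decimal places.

Organism 2: 1 + 1 = 2
Organism 3: 1 + (0.36×2 + 0.64×1) = 2.36
Organism 4: 1 + (0.29×1 + 0.71×2) = 2.71
Organism 5: 1 + 2.36 = 3.36
Organism 6: 1 + 3.36 = 4.36

4.36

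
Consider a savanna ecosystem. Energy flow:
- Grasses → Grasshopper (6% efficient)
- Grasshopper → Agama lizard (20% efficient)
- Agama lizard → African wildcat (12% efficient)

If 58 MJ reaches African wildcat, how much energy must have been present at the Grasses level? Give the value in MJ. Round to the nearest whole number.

Cumulative transfer efficiency: 0.06 × 0.2 × 0.12 = 0.00144
Grasses energy = 58 / 0.00144 = 40278 MJ

40278 MJ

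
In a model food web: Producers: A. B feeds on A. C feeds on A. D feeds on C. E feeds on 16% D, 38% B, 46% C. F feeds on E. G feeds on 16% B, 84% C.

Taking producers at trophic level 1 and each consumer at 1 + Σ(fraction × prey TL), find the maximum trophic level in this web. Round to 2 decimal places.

B: 1 + 1 = 2
C: 1 + 1 = 2
D: 1 + 2 = 3
E: 1 + (0.16×3 + 0.38×2 + 0.46×2) = 3.16
F: 1 + 3.16 = 4.16
G: 1 + (0.16×2 + 0.84×2) = 3

4.16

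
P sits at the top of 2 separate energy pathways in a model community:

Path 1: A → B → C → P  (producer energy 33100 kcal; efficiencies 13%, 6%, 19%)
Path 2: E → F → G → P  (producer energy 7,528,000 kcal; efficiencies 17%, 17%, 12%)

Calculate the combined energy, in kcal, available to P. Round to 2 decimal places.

26156.16 kcal

Path 1: 33100 × 0.13 × 0.06 × 0.19 = 49.0542 kcal
Path 2: 7528000 × 0.17 × 0.17 × 0.12 = 26107.104 kcal
Total at P: 49.0542 + 26107.104 = 26156.1582 kcal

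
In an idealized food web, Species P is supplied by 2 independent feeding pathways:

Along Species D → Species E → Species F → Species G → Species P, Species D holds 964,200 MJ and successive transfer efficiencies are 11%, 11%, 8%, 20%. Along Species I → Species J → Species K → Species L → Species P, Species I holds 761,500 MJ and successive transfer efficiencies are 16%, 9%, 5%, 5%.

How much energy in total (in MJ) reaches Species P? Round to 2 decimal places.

Via Species D: 964200 × 0.11 × 0.11 × 0.08 × 0.2 = 186.66912 MJ
Via Species I: 761500 × 0.16 × 0.09 × 0.05 × 0.05 = 27.414 MJ
Total at Species P: 186.66912 + 27.414 = 214.08312 MJ

214.08 MJ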